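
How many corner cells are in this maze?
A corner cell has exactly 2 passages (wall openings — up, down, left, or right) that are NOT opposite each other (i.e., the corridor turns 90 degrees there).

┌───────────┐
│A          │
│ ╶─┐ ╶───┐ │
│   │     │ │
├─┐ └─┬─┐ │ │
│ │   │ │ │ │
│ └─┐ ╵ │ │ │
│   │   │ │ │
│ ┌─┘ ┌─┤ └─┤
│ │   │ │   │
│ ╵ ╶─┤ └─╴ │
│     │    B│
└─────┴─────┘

Counting corner cells (2 non-opposite passages):
Total corners: 16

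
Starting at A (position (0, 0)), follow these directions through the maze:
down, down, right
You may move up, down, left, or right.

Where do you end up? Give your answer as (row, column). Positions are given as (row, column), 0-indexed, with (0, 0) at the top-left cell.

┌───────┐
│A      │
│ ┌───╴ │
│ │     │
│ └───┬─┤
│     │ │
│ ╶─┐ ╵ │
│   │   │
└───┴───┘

Following directions step by step:
Start: (0, 0)
  down: (0, 0) → (1, 0)
  down: (1, 0) → (2, 0)
  right: (2, 0) → (2, 1)
Final position: (2, 1)

Path taken:

┌───────┐
│A      │
│ ┌───╴ │
│↓│     │
│ └───┬─┤
│↳ B  │ │
│ ╶─┐ ╵ │
│   │   │
└───┴───┘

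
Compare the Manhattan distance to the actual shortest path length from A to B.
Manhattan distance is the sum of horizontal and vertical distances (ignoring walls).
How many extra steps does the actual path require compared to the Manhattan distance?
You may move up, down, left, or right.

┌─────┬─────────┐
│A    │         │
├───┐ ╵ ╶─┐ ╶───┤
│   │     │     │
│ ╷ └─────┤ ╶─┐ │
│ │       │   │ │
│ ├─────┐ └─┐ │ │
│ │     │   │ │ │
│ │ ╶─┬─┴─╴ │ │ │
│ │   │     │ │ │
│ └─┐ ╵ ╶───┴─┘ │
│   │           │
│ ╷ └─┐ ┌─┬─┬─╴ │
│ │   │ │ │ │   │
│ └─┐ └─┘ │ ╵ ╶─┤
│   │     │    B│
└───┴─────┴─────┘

Manhattan distance: |7 - 0| + |7 - 0| = 14
Actual path length: 18
Extra steps: 18 - 14 = 4

Solution:

┌─────┬─────────┐
│A → ↓│↱ → ↓    │
├───┐ ╵ ╶─┐ ╶───┤
│   │↳ ↑  │↳ → ↓│
│ ╷ └─────┤ ╶─┐ │
│ │       │   │↓│
│ ├─────┐ └─┐ │ │
│ │     │   │ │↓│
│ │ ╶─┬─┴─╴ │ │ │
│ │   │     │ │↓│
│ └─┐ ╵ ╶───┴─┘ │
│   │          ↓│
│ ╷ └─┐ ┌─┬─┬─╴ │
│ │   │ │ │ │↓ ↲│
│ └─┐ └─┘ │ ╵ ╶─┤
│   │     │  ↳ B│
└───┴─────┴─────┘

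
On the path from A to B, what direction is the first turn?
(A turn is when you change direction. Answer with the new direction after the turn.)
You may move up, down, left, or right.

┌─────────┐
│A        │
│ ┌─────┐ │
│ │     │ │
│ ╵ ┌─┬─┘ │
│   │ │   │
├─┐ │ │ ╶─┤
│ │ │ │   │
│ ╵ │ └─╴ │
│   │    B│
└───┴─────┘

Directions: right, right, right, right, down, down, left, down, right, down
First turn direction: down

Solution:

┌─────────┐
│A → → → ↓│
│ ┌─────┐ │
│ │     │↓│
│ ╵ ┌─┬─┘ │
│   │ │↓ ↲│
├─┐ │ │ ╶─┤
│ │ │ │↳ ↓│
│ ╵ │ └─╴ │
│   │    B│
└───┴─────┘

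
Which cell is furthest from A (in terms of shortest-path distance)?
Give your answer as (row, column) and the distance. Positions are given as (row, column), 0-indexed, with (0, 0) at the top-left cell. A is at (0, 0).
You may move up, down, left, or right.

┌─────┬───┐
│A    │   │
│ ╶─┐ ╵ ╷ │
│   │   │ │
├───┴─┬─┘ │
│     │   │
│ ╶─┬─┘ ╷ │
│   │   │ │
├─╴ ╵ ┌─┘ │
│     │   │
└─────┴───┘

Computing BFS distances from A to all cells:
Furthest cell: (2, 2)
Distance: 18 steps

Path from A to the furthest cell:

┌─────┬───┐
│A → ↓│↱ ↓│
│ ╶─┐ ╵ ╷ │
│   │↳ ↑│↓│
├───┴─┬─┘ │
│↱ → B│↓ ↲│
│ ╶─┬─┘ ╷ │
│↑ ↰│↓ ↲│ │
├─╴ ╵ ┌─┘ │
│  ↑ ↲│   │
└─────┴───┘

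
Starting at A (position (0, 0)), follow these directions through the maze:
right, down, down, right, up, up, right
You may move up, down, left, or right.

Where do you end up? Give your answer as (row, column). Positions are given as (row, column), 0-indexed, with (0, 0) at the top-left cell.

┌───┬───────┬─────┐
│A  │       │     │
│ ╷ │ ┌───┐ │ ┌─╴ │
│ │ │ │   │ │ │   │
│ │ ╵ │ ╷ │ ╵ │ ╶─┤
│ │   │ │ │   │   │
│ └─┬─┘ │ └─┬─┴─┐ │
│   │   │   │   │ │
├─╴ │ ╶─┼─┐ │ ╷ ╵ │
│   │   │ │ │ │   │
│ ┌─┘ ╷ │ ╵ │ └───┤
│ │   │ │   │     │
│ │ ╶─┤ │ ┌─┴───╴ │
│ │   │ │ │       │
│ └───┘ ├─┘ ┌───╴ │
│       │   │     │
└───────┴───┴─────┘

Following directions step by step:
Start: (0, 0)
  right: (0, 0) → (0, 1)
  down: (0, 1) → (1, 1)
  down: (1, 1) → (2, 1)
  right: (2, 1) → (2, 2)
  up: (2, 2) → (1, 2)
  up: (1, 2) → (0, 2)
  right: (0, 2) → (0, 3)
Final position: (0, 3)

Path taken:

┌───┬───────┬─────┐
│A ↓│↱ B    │     │
│ ╷ │ ┌───┐ │ ┌─╴ │
│ │↓│↑│   │ │ │   │
│ │ ╵ │ ╷ │ ╵ │ ╶─┤
│ │↳ ↑│ │ │   │   │
│ └─┬─┘ │ └─┬─┴─┐ │
│   │   │   │   │ │
├─╴ │ ╶─┼─┐ │ ╷ ╵ │
│   │   │ │ │ │   │
│ ┌─┘ ╷ │ ╵ │ └───┤
│ │   │ │   │     │
│ │ ╶─┤ │ ┌─┴───╴ │
│ │   │ │ │       │
│ └───┘ ├─┘ ┌───╴ │
│       │   │     │
└───────┴───┴─────┘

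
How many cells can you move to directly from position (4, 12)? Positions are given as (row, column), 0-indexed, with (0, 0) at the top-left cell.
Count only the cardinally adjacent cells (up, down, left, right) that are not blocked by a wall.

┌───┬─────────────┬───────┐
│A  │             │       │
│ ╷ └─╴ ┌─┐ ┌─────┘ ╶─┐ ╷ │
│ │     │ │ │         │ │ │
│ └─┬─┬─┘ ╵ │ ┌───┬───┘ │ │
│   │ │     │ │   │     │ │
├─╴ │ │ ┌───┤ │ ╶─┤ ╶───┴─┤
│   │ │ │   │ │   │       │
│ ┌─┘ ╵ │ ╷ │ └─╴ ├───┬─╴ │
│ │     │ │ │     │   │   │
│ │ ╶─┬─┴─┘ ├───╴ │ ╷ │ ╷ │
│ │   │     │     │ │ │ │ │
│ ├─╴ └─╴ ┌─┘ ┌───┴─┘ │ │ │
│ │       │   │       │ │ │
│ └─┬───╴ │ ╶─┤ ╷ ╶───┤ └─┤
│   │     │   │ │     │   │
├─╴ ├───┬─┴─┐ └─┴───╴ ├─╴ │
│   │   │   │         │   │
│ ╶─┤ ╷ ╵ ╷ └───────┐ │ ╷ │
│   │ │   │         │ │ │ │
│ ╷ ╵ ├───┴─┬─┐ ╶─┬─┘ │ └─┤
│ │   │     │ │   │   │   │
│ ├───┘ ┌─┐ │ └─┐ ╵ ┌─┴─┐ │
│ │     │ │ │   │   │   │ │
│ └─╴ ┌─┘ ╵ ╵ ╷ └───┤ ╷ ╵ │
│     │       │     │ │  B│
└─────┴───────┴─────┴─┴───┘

Checking passable neighbors of (4, 12):
Neighbors: (3, 12), (5, 12), (4, 11)
Count: 3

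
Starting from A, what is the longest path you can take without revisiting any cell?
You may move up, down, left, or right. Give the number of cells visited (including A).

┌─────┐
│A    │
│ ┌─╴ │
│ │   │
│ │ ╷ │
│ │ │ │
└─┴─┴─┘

Finding longest simple path using DFS:
Start: (0, 0)
Longest path visits 6 cells
Path: A → right → right → down → left → down

Solution:

┌─────┐
│A → ↓│
│ ┌─╴ │
│ │↓ ↲│
│ │ ╷ │
│ │B│ │
└─┴─┴─┘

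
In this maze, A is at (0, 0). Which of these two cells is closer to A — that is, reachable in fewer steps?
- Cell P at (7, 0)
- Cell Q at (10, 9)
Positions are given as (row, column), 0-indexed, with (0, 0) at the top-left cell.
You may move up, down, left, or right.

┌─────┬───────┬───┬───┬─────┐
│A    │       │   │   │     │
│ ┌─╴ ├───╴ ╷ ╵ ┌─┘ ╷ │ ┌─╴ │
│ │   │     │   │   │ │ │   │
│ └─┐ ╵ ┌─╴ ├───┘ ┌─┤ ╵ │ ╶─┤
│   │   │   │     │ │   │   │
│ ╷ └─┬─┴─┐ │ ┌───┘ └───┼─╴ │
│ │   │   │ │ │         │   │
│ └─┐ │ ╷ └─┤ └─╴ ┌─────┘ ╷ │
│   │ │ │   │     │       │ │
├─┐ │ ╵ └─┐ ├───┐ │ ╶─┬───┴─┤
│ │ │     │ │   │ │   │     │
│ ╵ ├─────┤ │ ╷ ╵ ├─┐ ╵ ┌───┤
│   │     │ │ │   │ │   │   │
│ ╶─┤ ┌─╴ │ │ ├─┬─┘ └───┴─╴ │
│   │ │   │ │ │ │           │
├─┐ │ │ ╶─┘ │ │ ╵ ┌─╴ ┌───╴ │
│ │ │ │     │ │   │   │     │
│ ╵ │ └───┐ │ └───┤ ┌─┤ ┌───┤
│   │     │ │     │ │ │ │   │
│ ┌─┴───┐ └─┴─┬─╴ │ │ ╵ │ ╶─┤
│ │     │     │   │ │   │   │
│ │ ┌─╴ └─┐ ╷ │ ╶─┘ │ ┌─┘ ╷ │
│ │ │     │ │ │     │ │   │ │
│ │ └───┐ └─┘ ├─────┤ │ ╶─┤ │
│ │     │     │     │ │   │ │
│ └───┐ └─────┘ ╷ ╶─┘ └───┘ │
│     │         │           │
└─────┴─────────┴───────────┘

Shortest path A → P at (7, 0): 9 steps
Shortest path A → Q at (10, 9): 71 steps

P is closer (9 steps vs 71 steps).

Path to P:

┌─────┬───────┬───┬───┬─────┐
│A    │       │   │   │     │
│ ┌─╴ ├───╴ ╷ ╵ ┌─┘ ╷ │ ┌─╴ │
│↓│   │     │   │   │ │ │   │
│ └─┐ ╵ ┌─╴ ├───┘ ┌─┤ ╵ │ ╶─┤
│↓  │   │   │     │ │   │   │
│ ╷ └─┬─┴─┐ │ ┌───┘ └───┼─╴ │
│↓│   │   │ │ │         │   │
│ └─┐ │ ╷ └─┤ └─╴ ┌─────┘ ╷ │
│↳ ↓│ │ │   │     │       │ │
├─┐ │ ╵ └─┐ ├───┐ │ ╶─┬───┴─┤
│ │↓│     │ │   │ │   │     │
│ ╵ ├─────┤ │ ╷ ╵ ├─┐ ╵ ┌───┤
│↓ ↲│     │ │ │   │ │   │   │
│ ╶─┤ ┌─╴ │ │ ├─┬─┘ └───┴─╴ │
│P  │ │   │ │ │ │           │
├─┐ │ │ ╶─┘ │ │ ╵ ┌─╴ ┌───╴ │
│ │ │ │     │ │   │   │     │
│ ╵ │ └───┐ │ └───┤ ┌─┤ ┌───┤
│   │     │ │     │ │ │ │   │
│ ┌─┴───┐ └─┴─┬─╴ │ │ ╵ │ ╶─┤
│ │     │     │   │ │   │   │
│ │ ┌─╴ └─┐ ╷ │ ╶─┘ │ ┌─┘ ╷ │
│ │ │     │ │ │     │ │   │ │
│ │ └───┐ └─┘ ├─────┤ │ ╶─┤ │
│ │     │     │     │ │   │ │
│ └───┐ └─────┘ ╷ ╶─┘ └───┘ │
│     │         │           │
└─────┴─────────┴───────────┘

Path to Q:

┌─────┬───────┬───┬───┬─────┐
│A    │       │   │   │     │
│ ┌─╴ ├───╴ ╷ ╵ ┌─┘ ╷ │ ┌─╴ │
│↓│   │     │   │   │ │ │   │
│ └─┐ ╵ ┌─╴ ├───┘ ┌─┤ ╵ │ ╶─┤
│↳ ↓│   │   │     │ │   │   │
│ ╷ └─┬─┴─┐ │ ┌───┘ └───┼─╴ │
│ │↳ ↓│↱ ↓│ │ │         │   │
│ └─┐ │ ╷ └─┤ └─╴ ┌─────┘ ╷ │
│   │↓│↑│↳ ↓│     │       │ │
├─┐ │ ╵ └─┐ ├───┐ │ ╶─┬───┴─┤
│ │ │↳ ↑  │↓│   │ │   │     │
│ ╵ ├─────┤ │ ╷ ╵ ├─┐ ╵ ┌───┤
│   │↓ ← ↰│↓│ │   │ │   │   │
│ ╶─┤ ┌─╴ │ │ ├─┬─┘ └───┴─╴ │
│   │↓│↱ ↑│↓│ │ │    ↓ ← ← ↰│
├─┐ │ │ ╶─┘ │ │ ╵ ┌─╴ ┌───╴ │
│ │ │↓│↑ ← ↲│ │   │↓ ↲│↱ → ↑│
│ ╵ │ └───┐ │ └───┤ ┌─┤ ┌───┤
│   │↳ → ↓│ │     │↓│ │↑│   │
│ ┌─┴───┐ └─┴─┬─╴ │ │ ╵ │ ╶─┤
│ │↓ ← ↰│↳ → ↓│   │Q│↱ ↑│   │
│ │ ┌─╴ └─┐ ╷ │ ╶─┘ │ ┌─┘ ╷ │
│ │↓│  ↑ ↰│ │↓│     │↑│   │ │
│ │ └───┐ └─┘ ├─────┤ │ ╶─┤ │
│ │↳ → ↓│↑ ← ↲│↱ ↓  │↑│   │ │
│ └───┐ └─────┘ ╷ ╶─┘ └───┘ │
│     │↳ → → → ↑│↳ → ↑      │
└─────┴─────────┴───────────┘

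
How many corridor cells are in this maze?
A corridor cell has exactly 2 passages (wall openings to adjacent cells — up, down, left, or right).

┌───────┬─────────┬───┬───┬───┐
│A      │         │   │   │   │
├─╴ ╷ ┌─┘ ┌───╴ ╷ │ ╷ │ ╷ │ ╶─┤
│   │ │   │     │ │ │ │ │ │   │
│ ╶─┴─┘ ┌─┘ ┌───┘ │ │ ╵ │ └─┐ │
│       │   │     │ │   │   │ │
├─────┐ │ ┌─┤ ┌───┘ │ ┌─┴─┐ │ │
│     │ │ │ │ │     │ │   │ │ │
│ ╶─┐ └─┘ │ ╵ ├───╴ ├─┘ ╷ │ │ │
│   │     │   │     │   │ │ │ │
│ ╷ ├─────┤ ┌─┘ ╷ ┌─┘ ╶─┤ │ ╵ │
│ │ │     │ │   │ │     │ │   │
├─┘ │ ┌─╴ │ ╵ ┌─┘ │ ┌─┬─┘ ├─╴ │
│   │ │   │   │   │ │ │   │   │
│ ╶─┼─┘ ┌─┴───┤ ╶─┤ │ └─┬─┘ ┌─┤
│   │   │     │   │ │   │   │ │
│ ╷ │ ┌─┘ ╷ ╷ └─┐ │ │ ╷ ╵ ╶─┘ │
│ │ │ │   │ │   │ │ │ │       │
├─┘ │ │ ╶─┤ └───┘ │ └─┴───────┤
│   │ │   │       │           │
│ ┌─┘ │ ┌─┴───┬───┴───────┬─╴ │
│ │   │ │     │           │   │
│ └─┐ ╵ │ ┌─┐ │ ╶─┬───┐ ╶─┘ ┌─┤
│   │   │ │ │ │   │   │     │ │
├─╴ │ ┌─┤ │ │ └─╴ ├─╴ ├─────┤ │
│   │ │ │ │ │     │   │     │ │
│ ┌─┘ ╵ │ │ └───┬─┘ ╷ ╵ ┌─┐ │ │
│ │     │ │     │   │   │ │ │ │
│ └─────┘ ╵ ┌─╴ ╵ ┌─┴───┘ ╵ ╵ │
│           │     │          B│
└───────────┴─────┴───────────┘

Counting cells with exactly 2 passages:
Total corridor cells: 171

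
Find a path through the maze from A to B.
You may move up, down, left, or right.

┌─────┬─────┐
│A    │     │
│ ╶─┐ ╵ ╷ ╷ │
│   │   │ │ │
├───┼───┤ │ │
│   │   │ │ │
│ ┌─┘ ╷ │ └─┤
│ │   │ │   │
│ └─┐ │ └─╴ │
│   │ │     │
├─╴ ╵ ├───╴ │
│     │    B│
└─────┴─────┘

Finding the shortest path through the maze:
Path length: 12 steps
Directions: right → right → down → right → up → right → down → down → down → right → down → down

Solution:

┌─────┬─────┐
│A → ↓│↱ ↓  │
│ ╶─┐ ╵ ╷ ╷ │
│   │↳ ↑│↓│ │
├───┼───┤ │ │
│   │   │↓│ │
│ ┌─┘ ╷ │ └─┤
│ │   │ │↳ ↓│
│ └─┐ │ └─╴ │
│   │ │    ↓│
├─╴ ╵ ├───╴ │
│     │    B│
└─────┴─────┘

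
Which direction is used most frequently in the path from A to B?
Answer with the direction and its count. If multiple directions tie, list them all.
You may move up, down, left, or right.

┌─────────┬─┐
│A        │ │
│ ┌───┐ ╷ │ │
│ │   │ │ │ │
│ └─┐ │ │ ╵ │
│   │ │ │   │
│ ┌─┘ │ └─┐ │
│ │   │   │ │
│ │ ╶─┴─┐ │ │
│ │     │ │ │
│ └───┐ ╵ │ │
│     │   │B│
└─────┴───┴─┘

Directions: right, right, right, right, down, down, right, down, down, down
Counts: {'right': 5, 'down': 5}
Most common: down and right (tied at 5 times each)

Solution:

┌─────────┬─┐
│A → → → ↓│ │
│ ┌───┐ ╷ │ │
│ │   │ │↓│ │
│ └─┐ │ │ ╵ │
│   │ │ │↳ ↓│
│ ┌─┘ │ └─┐ │
│ │   │   │↓│
│ │ ╶─┴─┐ │ │
│ │     │ │↓│
│ └───┐ ╵ │ │
│     │   │B│
└─────┴───┴─┘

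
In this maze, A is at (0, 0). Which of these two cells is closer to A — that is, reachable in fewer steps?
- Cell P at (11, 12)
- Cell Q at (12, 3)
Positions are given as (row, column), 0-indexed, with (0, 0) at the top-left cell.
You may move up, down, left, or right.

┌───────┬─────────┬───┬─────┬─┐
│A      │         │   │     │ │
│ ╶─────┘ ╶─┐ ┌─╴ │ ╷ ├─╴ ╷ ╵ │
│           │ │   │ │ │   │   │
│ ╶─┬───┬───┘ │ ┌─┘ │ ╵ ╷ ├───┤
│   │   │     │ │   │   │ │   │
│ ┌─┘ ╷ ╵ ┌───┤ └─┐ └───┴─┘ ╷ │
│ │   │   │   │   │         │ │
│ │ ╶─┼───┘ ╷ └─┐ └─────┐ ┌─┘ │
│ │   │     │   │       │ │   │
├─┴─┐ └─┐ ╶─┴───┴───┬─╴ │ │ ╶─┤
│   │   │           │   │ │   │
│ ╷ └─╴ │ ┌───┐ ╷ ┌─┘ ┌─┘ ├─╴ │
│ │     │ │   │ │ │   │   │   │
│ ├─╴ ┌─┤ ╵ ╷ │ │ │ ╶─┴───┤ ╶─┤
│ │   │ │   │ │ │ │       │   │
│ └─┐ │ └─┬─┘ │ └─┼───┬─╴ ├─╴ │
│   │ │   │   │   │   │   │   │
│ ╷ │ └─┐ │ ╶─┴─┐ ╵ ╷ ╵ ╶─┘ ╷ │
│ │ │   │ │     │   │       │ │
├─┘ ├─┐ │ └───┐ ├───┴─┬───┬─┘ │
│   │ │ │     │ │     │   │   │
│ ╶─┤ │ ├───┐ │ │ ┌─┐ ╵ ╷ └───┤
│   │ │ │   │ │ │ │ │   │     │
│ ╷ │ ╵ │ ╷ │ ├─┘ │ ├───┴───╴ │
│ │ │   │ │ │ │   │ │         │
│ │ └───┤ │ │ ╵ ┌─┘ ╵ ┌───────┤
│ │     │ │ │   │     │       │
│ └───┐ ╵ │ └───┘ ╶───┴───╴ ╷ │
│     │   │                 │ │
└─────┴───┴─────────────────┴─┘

Shortest path A → P at (11, 12): 63 steps
Shortest path A → Q at (12, 3): 31 steps

Q is closer (31 steps vs 63 steps).

Path to P:

┌───────┬─────────┬───┬─────┬─┐
│A      │↱ → ↓    │   │     │ │
│ ╶─────┘ ╶─┐ ┌─╴ │ ╷ ├─╴ ╷ ╵ │
│↳ → → → ↑  │↓│   │ │ │   │   │
│ ╶─┬───┬───┘ │ ┌─┘ │ ╵ ╷ ├───┤
│   │↓ ↰│↓ ← ↲│ │   │   │ │   │
│ ┌─┘ ╷ ╵ ┌───┤ └─┐ └───┴─┘ ╷ │
│ │↓ ↲│↑ ↲│   │   │         │ │
│ │ ╶─┼───┘ ╷ └─┐ └─────┐ ┌─┘ │
│ │↳ ↓│     │   │       │ │   │
├─┴─┐ └─┐ ╶─┴───┴───┬─╴ │ │ ╶─┤
│↓ ↰│↳ ↓│           │   │ │   │
│ ╷ └─╴ │ ┌───┐ ╷ ┌─┘ ┌─┘ ├─╴ │
│↓│↑ ← ↲│ │   │ │ │   │   │   │
│ ├─╴ ┌─┤ ╵ ╷ │ │ │ ╶─┴───┤ ╶─┤
│↓│   │ │   │ │ │ │       │   │
│ └─┐ │ └─┬─┘ │ └─┼───┬─╴ ├─╴ │
│↳ ↓│ │   │   │   │   │   │   │
│ ╷ │ └─┐ │ ╶─┴─┐ ╵ ╷ ╵ ╶─┘ ╷ │
│ │↓│   │ │     │   │       │ │
├─┘ ├─┐ │ └───┐ ├───┴─┬───┬─┘ │
│↓ ↲│ │ │     │ │     │   │   │
│ ╶─┤ │ ├───┐ │ │ ┌─┐ ╵ ╷ └───┤
│↳ ↓│ │ │↱ ↓│ │ │ │ │   │P ← ↰│
│ ╷ │ ╵ │ ╷ │ ├─┘ │ ├───┴───╴ │
│ │↓│   │↑│↓│ │   │ │↱ → → → ↑│
│ │ └───┤ │ │ ╵ ┌─┘ ╵ ┌───────┤
│ │↳ → ↓│↑│↓│   │↱ → ↑│       │
│ └───┐ ╵ │ └───┘ ╶───┴───╴ ╷ │
│     │↳ ↑│↳ → → ↑          │ │
└─────┴───┴─────────────────┴─┘

Path to Q:

┌───────┬─────────┬───┬─────┬─┐
│A      │↱ → ↓    │   │     │ │
│ ╶─────┘ ╶─┐ ┌─╴ │ ╷ ├─╴ ╷ ╵ │
│↳ → → → ↑  │↓│   │ │ │   │   │
│ ╶─┬───┬───┘ │ ┌─┘ │ ╵ ╷ ├───┤
│   │↓ ↰│↓ ← ↲│ │   │   │ │   │
│ ┌─┘ ╷ ╵ ┌───┤ └─┐ └───┴─┘ ╷ │
│ │↓ ↲│↑ ↲│   │   │         │ │
│ │ ╶─┼───┘ ╷ └─┐ └─────┐ ┌─┘ │
│ │↳ ↓│     │   │       │ │   │
├─┴─┐ └─┐ ╶─┴───┴───┬─╴ │ │ ╶─┤
│   │↳ ↓│           │   │ │   │
│ ╷ └─╴ │ ┌───┐ ╷ ┌─┘ ┌─┘ ├─╴ │
│ │  ↓ ↲│ │   │ │ │   │   │   │
│ ├─╴ ┌─┤ ╵ ╷ │ │ │ ╶─┴───┤ ╶─┤
│ │  ↓│ │   │ │ │ │       │   │
│ └─┐ │ └─┬─┘ │ └─┼───┬─╴ ├─╴ │
│   │↓│   │   │   │   │   │   │
│ ╷ │ └─┐ │ ╶─┴─┐ ╵ ╷ ╵ ╶─┘ ╷ │
│ │ │↳ ↓│ │     │   │       │ │
├─┘ ├─┐ │ └───┐ ├───┴─┬───┬─┘ │
│   │ │↓│     │ │     │   │   │
│ ╶─┤ │ ├───┐ │ │ ┌─┐ ╵ ╷ └───┤
│   │ │↓│   │ │ │ │ │   │     │
│ ╷ │ ╵ │ ╷ │ ├─┘ │ ├───┴───╴ │
│ │ │  Q│ │ │ │   │ │         │
│ │ └───┤ │ │ ╵ ┌─┘ ╵ ┌───────┤
│ │     │ │ │   │     │       │
│ └───┐ ╵ │ └───┘ ╶───┴───╴ ╷ │
│     │   │                 │ │
└─────┴───┴─────────────────┴─┘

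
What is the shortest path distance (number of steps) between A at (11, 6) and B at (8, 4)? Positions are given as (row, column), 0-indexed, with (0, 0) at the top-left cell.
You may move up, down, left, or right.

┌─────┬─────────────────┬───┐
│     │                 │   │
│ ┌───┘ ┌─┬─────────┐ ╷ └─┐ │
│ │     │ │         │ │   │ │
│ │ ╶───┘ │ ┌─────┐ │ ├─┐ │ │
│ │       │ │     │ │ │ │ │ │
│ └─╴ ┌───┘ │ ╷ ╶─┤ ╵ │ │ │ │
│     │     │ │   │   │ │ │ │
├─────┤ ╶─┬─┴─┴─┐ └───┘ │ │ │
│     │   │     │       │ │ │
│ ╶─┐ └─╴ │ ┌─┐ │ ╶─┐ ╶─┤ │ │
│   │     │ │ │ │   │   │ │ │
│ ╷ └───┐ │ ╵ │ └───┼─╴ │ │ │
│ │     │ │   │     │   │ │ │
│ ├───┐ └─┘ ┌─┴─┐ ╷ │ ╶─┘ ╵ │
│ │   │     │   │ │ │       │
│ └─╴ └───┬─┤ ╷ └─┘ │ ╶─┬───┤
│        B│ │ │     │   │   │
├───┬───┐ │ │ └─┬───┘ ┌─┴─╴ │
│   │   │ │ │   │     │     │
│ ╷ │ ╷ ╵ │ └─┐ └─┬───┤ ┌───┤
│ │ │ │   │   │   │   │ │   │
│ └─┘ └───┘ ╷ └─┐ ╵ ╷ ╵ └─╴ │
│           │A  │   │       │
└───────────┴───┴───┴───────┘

Finding path from (11, 6) to (8, 4):
Path: (11,6) → (10,6) → (10,5) → (11,5) → (11,4) → (11,3) → (11,2) → (10,2) → (9,2) → (9,3) → (10,3) → (10,4) → (9,4) → (8,4)
Distance: 13 steps

Solution:

┌─────┬─────────────────┬───┐
│     │                 │   │
│ ┌───┘ ┌─┬─────────┐ ╷ └─┐ │
│ │     │ │         │ │   │ │
│ │ ╶───┘ │ ┌─────┐ │ ├─┐ │ │
│ │       │ │     │ │ │ │ │ │
│ └─╴ ┌───┘ │ ╷ ╶─┤ ╵ │ │ │ │
│     │     │ │   │   │ │ │ │
├─────┤ ╶─┬─┴─┴─┐ └───┘ │ │ │
│     │   │     │       │ │ │
│ ╶─┐ └─╴ │ ┌─┐ │ ╶─┐ ╶─┤ │ │
│   │     │ │ │ │   │   │ │ │
│ ╷ └───┐ │ ╵ │ └───┼─╴ │ │ │
│ │     │ │   │     │   │ │ │
│ ├───┐ └─┘ ┌─┴─┐ ╷ │ ╶─┘ ╵ │
│ │   │     │   │ │ │       │
│ └─╴ └───┬─┤ ╷ └─┘ │ ╶─┬───┤
│        B│ │ │     │   │   │
├───┬───┐ │ │ └─┬───┘ ┌─┴─╴ │
│   │↱ ↓│↑│ │   │     │     │
│ ╷ │ ╷ ╵ │ └─┐ └─┬───┤ ┌───┤
│ │ │↑│↳ ↑│↓ ↰│   │   │ │   │
│ └─┘ └───┘ ╷ └─┐ ╵ ╷ ╵ └─╴ │
│    ↑ ← ← ↲│A  │   │       │
└───────────┴───┴───┴───────┘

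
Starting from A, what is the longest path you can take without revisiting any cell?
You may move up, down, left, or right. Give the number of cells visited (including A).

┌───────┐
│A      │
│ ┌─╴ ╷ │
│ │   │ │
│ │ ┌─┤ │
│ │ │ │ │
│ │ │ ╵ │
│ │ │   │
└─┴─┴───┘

Finding longest simple path using DFS:
Start: (0, 0)
Longest path visits 9 cells
Path: A → right → right → right → down → down → down → left → up

Solution:

┌───────┐
│A → → ↓│
│ ┌─╴ ╷ │
│ │   │↓│
│ │ ┌─┤ │
│ │ │B│↓│
│ │ │ ╵ │
│ │ │↑ ↲│
└─┴─┴───┘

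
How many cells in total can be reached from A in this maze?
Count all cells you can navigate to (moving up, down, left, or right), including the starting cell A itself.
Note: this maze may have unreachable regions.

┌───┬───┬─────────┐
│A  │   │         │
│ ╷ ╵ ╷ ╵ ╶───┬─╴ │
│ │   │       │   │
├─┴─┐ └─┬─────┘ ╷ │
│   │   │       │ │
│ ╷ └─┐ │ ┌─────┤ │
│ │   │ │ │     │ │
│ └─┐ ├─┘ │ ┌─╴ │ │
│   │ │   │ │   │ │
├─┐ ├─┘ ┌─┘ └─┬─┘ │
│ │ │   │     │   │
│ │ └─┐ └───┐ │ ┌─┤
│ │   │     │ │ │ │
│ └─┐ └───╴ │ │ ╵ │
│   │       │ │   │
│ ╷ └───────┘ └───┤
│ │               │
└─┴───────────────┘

Using BFS/flood-fill to find all reachable cells from A:
Maze size: 9 × 9 = 81 total cells
24 cell(s) are walled off and cannot be reached from A.
Reachable cells: 57

Reachable region (· marks reachable cells):

┌───┬───┬─────────┐
│A ·│· ·│· · · · ·│
│ ╷ ╵ ╷ ╵ ╶───┬─╴ │
│·│· ·│· · · ·│· ·│
├─┴─┐ └─┬─────┘ ╷ │
│· ·│· ·│· · · ·│·│
│ ╷ └─┐ │ ┌─────┤ │
│·│· ·│·│·│     │·│
│ └─┐ ├─┘ │ ┌─╴ │ │
│· ·│·│· ·│ │   │·│
├─┐ ├─┘ ┌─┘ └─┬─┘ │
│ │·│· ·│     │· ·│
│ │ └─┐ └───┐ │ ┌─┤
│ │· ·│· · ·│ │·│·│
│ └─┐ └───╴ │ │ ╵ │
│   │· · · ·│ │· ·│
│ ╷ └───────┘ └───┤
│ │               │
└─┴───────────────┘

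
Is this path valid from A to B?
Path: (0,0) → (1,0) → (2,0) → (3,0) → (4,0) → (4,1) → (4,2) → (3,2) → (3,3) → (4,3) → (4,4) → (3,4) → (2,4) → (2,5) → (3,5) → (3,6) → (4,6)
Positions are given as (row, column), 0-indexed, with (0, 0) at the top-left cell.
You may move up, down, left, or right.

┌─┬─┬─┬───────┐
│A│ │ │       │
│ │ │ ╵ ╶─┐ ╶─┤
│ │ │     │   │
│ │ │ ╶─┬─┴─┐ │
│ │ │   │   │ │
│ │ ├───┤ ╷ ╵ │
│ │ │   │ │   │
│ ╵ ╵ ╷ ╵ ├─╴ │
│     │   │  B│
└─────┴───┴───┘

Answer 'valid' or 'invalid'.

Checking path validity:
Result: All consecutive moves are passable.

valid

Correct solution:

┌─┬─┬─┬───────┐
│A│ │ │       │
│ │ │ ╵ ╶─┐ ╶─┤
│↓│ │     │   │
│ │ │ ╶─┬─┴─┐ │
│↓│ │   │↱ ↓│ │
│ │ ├───┤ ╷ ╵ │
│↓│ │↱ ↓│↑│↳ ↓│
│ ╵ ╵ ╷ ╵ ├─╴ │
│↳ → ↑│↳ ↑│  B│
└─────┴───┴───┘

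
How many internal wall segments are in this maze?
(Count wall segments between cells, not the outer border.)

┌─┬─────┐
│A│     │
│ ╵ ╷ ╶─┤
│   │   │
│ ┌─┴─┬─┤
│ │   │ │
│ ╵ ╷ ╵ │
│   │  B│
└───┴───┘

Counting internal wall segments:
Total internal walls: 9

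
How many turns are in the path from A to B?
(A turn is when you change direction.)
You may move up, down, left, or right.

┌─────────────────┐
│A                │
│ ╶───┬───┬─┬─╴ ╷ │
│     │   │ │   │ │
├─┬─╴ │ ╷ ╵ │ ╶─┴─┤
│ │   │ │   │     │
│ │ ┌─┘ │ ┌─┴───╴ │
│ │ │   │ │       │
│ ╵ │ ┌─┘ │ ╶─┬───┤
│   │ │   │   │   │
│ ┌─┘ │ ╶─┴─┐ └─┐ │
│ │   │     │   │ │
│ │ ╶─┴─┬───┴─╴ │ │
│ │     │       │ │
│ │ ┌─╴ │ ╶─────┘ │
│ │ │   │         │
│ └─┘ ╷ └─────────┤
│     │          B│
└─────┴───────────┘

Directions: down, right, right, down, left, down, down, left, down, down, down, down, right, right, up, right, down, right, right, right, right, right
Number of turns: 11

Solution:

┌─────────────────┐
│A                │
│ ╶───┬───┬─┬─╴ ╷ │
│↳ → ↓│   │ │   │ │
├─┬─╴ │ ╷ ╵ │ ╶─┴─┤
│ │↓ ↲│ │   │     │
│ │ ┌─┘ │ ┌─┴───╴ │
│ │↓│   │ │       │
│ ╵ │ ┌─┘ │ ╶─┬───┤
│↓ ↲│ │   │   │   │
│ ┌─┘ │ ╶─┴─┐ └─┐ │
│↓│   │     │   │ │
│ │ ╶─┴─┬───┴─╴ │ │
│↓│     │       │ │
│ │ ┌─╴ │ ╶─────┘ │
│↓│ │↱ ↓│         │
│ └─┘ ╷ └─────────┤
│↳ → ↑│↳ → → → → B│
└─────┴───────────┘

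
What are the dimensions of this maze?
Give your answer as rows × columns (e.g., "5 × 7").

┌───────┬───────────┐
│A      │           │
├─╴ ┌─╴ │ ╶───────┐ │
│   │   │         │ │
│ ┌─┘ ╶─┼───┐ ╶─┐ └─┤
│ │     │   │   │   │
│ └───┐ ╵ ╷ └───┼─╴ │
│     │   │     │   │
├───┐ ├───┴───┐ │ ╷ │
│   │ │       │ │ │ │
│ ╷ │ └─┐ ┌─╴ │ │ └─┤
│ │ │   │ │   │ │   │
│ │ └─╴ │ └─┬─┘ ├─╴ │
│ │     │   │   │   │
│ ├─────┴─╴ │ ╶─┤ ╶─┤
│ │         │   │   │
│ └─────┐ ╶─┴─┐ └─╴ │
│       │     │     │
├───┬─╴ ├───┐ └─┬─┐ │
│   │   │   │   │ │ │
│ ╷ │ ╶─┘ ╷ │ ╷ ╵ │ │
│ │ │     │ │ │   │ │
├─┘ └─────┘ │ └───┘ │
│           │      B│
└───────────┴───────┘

Counting the maze dimensions:
Rows (vertical): 12
Columns (horizontal): 10
Dimensions: 12 × 10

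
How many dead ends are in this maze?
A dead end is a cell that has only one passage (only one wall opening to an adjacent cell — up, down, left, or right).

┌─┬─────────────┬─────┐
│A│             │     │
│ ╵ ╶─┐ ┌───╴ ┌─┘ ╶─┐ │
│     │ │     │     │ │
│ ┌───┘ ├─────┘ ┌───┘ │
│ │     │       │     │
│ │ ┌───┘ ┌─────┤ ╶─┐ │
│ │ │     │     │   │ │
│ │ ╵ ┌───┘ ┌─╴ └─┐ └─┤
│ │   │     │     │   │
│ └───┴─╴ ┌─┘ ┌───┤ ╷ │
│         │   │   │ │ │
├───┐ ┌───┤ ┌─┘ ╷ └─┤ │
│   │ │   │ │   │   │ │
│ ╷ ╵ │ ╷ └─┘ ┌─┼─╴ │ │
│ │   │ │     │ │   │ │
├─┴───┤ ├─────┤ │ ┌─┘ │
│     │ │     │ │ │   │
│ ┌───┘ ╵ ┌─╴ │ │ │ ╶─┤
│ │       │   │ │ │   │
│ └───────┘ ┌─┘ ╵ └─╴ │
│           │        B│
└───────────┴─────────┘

Checking each cell for number of passages:

Dead ends found at positions:
  (0, 0)
  (0, 7)
  (1, 2)
  (1, 4)
  (1, 9)
  (3, 10)
  (4, 3)
  (4, 8)
  (5, 9)
  (6, 5)
  (7, 0)
  (7, 7)
  (8, 2)
  (9, 1)
  (10, 6)
Total dead ends: 15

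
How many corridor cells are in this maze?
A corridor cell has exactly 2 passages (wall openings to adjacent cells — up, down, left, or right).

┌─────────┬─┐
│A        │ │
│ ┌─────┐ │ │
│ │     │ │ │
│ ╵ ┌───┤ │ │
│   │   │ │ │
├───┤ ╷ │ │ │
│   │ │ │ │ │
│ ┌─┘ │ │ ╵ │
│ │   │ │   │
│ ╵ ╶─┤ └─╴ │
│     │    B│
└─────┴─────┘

Counting cells with exactly 2 passages:
Total corridor cells: 30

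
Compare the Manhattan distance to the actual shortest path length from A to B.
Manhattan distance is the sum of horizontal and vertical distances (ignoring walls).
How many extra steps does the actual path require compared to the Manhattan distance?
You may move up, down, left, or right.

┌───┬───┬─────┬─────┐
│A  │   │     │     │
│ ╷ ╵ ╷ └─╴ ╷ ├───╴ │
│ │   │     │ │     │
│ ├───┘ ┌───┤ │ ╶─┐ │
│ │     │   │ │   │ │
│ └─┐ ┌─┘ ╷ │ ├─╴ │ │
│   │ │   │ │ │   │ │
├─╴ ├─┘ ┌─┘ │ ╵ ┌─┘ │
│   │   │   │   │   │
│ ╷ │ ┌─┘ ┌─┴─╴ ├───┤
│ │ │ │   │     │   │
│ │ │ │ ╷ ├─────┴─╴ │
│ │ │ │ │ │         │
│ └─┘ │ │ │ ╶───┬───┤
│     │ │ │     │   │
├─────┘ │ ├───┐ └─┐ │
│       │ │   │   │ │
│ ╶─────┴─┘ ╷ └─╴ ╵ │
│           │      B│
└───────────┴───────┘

Manhattan distance: |9 - 0| + |9 - 0| = 18
Actual path length: 42
Extra steps: 42 - 18 = 24

Solution:

┌───┬───┬─────┬─────┐
│A  │   │     │     │
│ ╷ ╵ ╷ └─╴ ╷ ├───╴ │
│↓│   │     │ │     │
│ ├───┘ ┌───┤ │ ╶─┐ │
│↓│     │↱ ↓│ │   │ │
│ └─┐ ┌─┘ ╷ │ ├─╴ │ │
│↳ ↓│ │↱ ↑│↓│ │   │ │
├─╴ ├─┘ ┌─┘ │ ╵ ┌─┘ │
│↓ ↲│↱ ↑│↓ ↲│   │   │
│ ╷ │ ┌─┘ ┌─┴─╴ ├───┤
│↓│ │↑│↓ ↲│     │   │
│ │ │ │ ╷ ├─────┴─╴ │
│↓│ │↑│↓│ │         │
│ └─┘ │ │ │ ╶───┬───┤
│↳ → ↑│↓│ │     │   │
├─────┘ │ ├───┐ └─┐ │
│↓ ← ← ↲│ │↱ ↓│   │ │
│ ╶─────┴─┘ ╷ └─╴ ╵ │
│↳ → → → → ↑│↳ → → B│
└───────────┴───────┘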